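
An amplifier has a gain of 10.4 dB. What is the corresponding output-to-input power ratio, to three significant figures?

11.0

Power ratio = 10^(dB/10).
10^(10.4/10) = 10^(1.040) = 11.0.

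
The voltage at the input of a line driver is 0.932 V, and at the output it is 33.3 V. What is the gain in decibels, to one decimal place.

31.1 dB

For a voltage ratio, dB = 20·log₁₀(V₂/V₁).
20·log₁₀(33.3/0.932) = 20·log₁₀(35.73) = 31.1 dB.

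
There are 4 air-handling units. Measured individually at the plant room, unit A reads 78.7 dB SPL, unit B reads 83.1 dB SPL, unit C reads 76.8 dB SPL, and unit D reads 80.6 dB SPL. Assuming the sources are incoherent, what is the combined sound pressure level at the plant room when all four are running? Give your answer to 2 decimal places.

Incoherent sources sum as intensities:
L_total = 10·log₁₀(10^(78.7/10) + 10^(83.1/10) + 10^(76.8/10) + 10^(80.6/10)) = 10·log₁₀(441000000) = 86.44 dB SPL.

86.44 dB SPL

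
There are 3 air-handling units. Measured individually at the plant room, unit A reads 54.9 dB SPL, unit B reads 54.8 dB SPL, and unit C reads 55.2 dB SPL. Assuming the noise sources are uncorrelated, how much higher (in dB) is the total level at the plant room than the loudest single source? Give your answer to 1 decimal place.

Incoherent sources sum as intensities:
L_total = 10·log₁₀(10^(54.9/10) + 10^(54.8/10) + 10^(55.2/10)) = 59.74 dB SPL.
Excess over the loudest (55.2 dB): 59.74 − 55.2 = 4.5 dB.

4.5 dB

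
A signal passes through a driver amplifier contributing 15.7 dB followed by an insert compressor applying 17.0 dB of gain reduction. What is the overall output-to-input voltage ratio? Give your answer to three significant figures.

0.861

Net gain = 15.7 + (−17.0) = -1.3 dB.
Voltage ratio = 10^(-1.3/20) = 0.861.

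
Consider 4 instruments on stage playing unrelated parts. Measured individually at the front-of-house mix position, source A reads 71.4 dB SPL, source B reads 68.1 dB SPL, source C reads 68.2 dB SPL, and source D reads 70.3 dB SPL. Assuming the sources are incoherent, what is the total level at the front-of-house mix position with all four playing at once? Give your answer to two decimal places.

Incoherent sources sum as intensities:
L_total = 10·log₁₀(10^(71.4/10) + 10^(68.1/10) + 10^(68.2/10) + 10^(70.3/10)) = 10·log₁₀(37580000) = 75.75 dB SPL.

75.75 dB SPL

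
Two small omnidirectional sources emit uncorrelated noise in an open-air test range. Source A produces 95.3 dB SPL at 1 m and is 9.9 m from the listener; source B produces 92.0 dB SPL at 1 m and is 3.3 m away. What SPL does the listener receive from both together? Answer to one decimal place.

82.6 dB SPL

At the listener: L_A = 95.3 − 20·log₁₀(9.9) = 75.39 dB; L_B = 92.0 − 20·log₁₀(3.3) = 81.63 dB.
Combined: 10·log₁₀(10^(75.39/10)+10^(81.63/10)) = 82.6 dB SPL.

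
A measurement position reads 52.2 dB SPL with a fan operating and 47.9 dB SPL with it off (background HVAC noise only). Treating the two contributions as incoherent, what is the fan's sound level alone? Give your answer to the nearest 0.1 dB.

Background correction is a power subtraction:
L_src = 10·log₁₀(10^(52.2/10) − 10^(47.9/10)) = 10·log₁₀(104300) = 50.2 dB SPL.

50.2 dB SPL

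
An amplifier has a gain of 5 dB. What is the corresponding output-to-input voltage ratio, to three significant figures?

Voltage ratio = 10^(dB/20).
10^(5/20) = 10^(0.2500) = 1.78.

1.78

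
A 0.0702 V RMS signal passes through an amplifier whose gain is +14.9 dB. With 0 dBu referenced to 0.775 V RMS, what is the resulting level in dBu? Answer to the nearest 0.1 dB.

-6.0 dBu

Input level: 20·log₁₀(0.0702/0.775) = -20.86 dBu.
Output: -20.86 + 14.9 = -6.0 dBu.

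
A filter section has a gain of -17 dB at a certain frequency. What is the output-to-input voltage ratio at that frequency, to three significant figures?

0.141

Voltage ratio = 10^(dB/20).
10^(-17/20) = 10^(-0.8500) = 0.141.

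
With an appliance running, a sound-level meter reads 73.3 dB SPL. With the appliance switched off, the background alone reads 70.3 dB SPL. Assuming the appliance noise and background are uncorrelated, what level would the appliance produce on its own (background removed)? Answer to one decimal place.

70.3 dB SPL

Subtract intensities: L_src = 10·log₁₀(10^(L_total/10) − 10^(L_bg/10)).
L_src = 10·log₁₀(10^(73.3/10) − 10^(70.3/10)) = 10·log₁₀(10660000) = 70.3 dB SPL.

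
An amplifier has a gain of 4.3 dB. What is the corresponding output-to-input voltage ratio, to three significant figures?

Voltage ratio = 10^(dB/20).
10^(4.3/20) = 10^(0.2150) = 1.64.

1.64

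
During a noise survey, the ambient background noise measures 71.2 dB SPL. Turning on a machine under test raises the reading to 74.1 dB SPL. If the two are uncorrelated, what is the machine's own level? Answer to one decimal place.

Remove the background by subtracting linear intensities:
L_src = 10·log₁₀(10^(74.1/10) − 10^(71.2/10)) = 10·log₁₀(12520000) = 71.0 dB SPL.

71.0 dB SPL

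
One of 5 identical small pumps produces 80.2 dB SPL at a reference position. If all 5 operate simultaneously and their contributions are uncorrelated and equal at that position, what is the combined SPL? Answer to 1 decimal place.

5 equal incoherent sources raise the level by 10·log₁₀(5) = 6.99 dB.
L_total = 80.2 + 6.99 = 87.2 dB SPL.

87.2 dB SPL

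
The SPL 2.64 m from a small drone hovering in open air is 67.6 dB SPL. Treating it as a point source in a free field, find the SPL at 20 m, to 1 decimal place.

Free-field point source: level drops by 20·log₁₀ of the distance ratio.
ΔL = −20·log₁₀(20/2.64) = -17.59 dB, so L₂ = 67.6 + (-17.59) = 50.0 dB SPL.

50.0 dB SPL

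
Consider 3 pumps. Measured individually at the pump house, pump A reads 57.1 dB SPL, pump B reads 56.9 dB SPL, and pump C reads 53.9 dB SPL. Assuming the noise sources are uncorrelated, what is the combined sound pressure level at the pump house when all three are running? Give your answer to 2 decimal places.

Incoherent sources sum as intensities:
L_total = 10·log₁₀(10^(57.1/10) + 10^(56.9/10) + 10^(53.9/10)) = 10·log₁₀(1248000) = 60.96 dB SPL.

60.96 dB SPL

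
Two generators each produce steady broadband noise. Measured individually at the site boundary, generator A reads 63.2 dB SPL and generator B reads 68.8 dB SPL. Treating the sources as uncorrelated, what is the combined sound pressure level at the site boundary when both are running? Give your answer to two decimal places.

Uncorrelated sources add in intensity (power), not in dB.
L_total = 10·log₁₀(10^(63.2/10) + 10^(68.8/10)) = 10·log₁₀(9675000) = 69.86 dB SPL.

69.86 dB SPL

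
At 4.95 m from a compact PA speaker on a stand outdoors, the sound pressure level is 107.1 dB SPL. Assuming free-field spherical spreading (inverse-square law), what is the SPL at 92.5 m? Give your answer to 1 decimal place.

Inverse-square spreading gives ΔL = −20·log₁₀(d₂/d₁).
ΔL = −20·log₁₀(92.5/4.95) = -25.43 dB, so L₂ = 107.1 + (-25.43) = 81.7 dB SPL.

81.7 dB SPL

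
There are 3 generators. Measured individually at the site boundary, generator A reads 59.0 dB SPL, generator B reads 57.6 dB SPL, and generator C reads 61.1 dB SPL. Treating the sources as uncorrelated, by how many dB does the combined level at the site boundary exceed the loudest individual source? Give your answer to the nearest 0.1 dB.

Add the sources as powers (linear), then convert back to dB:
L_total = 10·log₁₀(10^(59.0/10) + 10^(57.6/10) + 10^(61.1/10)) = 64.25 dB SPL.
Excess over the loudest (61.1 dB): 64.25 − 61.1 = 3.1 dB.

3.1 dB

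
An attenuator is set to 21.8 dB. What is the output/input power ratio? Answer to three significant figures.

0.00661

Power ratio = 10^(dB/10).
10^(-21.8/10) = 10^(-2.180) = 0.00661.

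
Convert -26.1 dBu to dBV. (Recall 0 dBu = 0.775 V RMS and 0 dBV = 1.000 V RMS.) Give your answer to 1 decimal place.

-28.3 dBV

The offset between the scales is 20·log₁₀(0.775/1.000) = −2.214 dB.
So dBV = -26.1 − 2.214 = -28.3 dBV.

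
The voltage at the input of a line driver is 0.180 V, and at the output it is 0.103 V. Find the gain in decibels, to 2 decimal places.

-4.85 dB

Voltage ratio → dB uses the 20·log₁₀ form:
20·log₁₀(0.103/0.180) = 20·log₁₀(0.5722) = -4.85 dB.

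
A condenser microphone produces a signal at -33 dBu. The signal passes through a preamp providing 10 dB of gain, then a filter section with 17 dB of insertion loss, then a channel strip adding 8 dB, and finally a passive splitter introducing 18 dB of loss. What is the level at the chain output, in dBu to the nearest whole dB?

-50 dBu

Gain stages sum in dB:
-33 + 10 − 17 + 8 − 18 = -50 dBu.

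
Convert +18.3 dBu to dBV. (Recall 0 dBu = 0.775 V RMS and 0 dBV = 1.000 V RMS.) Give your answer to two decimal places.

+16.09 dBV

The offset between the scales is 20·log₁₀(0.775/1.000) = −2.214 dB.
So dBV = +18.3 − 2.214 = +16.09 dBV.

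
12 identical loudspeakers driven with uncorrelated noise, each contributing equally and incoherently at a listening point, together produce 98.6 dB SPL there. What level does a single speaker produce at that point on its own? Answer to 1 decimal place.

12 equal incoherent sources add 10·log₁₀(12) = 10.79 dB over one source.
L_one = 98.6 − 10.79 = 87.8 dB SPL.

87.8 dB SPL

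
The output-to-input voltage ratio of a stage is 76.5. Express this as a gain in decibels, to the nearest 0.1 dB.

For a voltage ratio, dB = 20·log₁₀(V₂/V₁).
20·log₁₀(76.5) = 37.7 dB.

37.7 dB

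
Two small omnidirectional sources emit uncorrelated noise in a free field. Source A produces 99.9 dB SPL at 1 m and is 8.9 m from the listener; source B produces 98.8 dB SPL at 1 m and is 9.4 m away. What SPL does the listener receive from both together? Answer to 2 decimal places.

83.21 dB SPL

At the listener: L_A = 99.9 − 20·log₁₀(8.9) = 80.912 dB; L_B = 98.8 − 20·log₁₀(9.4) = 79.337 dB.
Combined: 10·log₁₀(10^(80.912/10)+10^(79.337/10)) = 83.21 dB SPL.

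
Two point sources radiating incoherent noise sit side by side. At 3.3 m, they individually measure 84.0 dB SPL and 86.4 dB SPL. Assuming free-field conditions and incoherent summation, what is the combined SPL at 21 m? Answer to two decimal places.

Combined at 3.3 m: 10·log₁₀(10^(84.0/10)+10^(86.4/10)) = 88.374 dB SPL.
Then apply −20·log₁₀(21/3.3) = -16.074 dB → 72.30 dB SPL.

72.30 dB SPL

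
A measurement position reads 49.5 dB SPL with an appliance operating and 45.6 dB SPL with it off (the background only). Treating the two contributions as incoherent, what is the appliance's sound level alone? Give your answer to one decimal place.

47.2 dB SPL

Background correction is a power subtraction:
L_src = 10·log₁₀(10^(49.5/10) − 10^(45.6/10)) = 10·log₁₀(52820) = 47.2 dB SPL.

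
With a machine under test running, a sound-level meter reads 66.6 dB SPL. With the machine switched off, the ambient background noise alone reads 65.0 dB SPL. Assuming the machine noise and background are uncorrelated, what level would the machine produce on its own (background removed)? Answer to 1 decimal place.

Background correction is a power subtraction:
L_src = 10·log₁₀(10^(66.6/10) − 10^(65.0/10)) = 10·log₁₀(1409000) = 61.5 dB SPL.

61.5 dB SPL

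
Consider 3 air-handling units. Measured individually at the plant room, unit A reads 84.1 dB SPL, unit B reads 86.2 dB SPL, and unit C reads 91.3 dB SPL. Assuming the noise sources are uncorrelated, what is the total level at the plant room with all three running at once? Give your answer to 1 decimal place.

Incoherent sources sum as intensities:
L_total = 10·log₁₀(10^(84.1/10) + 10^(86.2/10) + 10^(91.3/10)) = 10·log₁₀(2023000000) = 93.1 dB SPL.

93.1 dB SPL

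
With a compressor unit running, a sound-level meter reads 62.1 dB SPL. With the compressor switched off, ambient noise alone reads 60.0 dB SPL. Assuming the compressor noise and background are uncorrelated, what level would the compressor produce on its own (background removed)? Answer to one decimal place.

57.9 dB SPL

Remove the background by subtracting linear intensities:
L_src = 10·log₁₀(10^(62.1/10) − 10^(60.0/10)) = 10·log₁₀(621800) = 57.9 dB SPL.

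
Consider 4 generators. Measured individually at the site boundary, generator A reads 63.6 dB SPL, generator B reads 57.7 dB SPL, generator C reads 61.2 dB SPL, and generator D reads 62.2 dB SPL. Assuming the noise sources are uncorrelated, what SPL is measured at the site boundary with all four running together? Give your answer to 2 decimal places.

Uncorrelated sources add in intensity (power), not in dB.
L_total = 10·log₁₀(10^(63.6/10) + 10^(57.7/10) + 10^(61.2/10) + 10^(62.2/10)) = 10·log₁₀(5858000) = 67.68 dB SPL.

67.68 dB SPL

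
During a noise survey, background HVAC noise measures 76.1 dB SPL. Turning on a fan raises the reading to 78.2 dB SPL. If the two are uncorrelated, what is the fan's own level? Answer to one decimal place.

Background correction is a power subtraction:
L_src = 10·log₁₀(10^(78.2/10) − 10^(76.1/10)) = 10·log₁₀(25330000) = 74.0 dB SPL.

74.0 dB SPL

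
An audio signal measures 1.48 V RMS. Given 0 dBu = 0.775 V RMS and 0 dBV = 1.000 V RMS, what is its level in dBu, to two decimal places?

+5.62 dBu

dBu = 20·log₁₀(V / 0.775 V).
20·log₁₀(1.48/0.775) = +5.62 dBu.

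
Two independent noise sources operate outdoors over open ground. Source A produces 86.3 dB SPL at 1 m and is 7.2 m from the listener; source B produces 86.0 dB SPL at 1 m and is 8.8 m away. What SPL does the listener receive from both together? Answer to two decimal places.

71.26 dB SPL

At the listener: L_A = 86.3 − 20·log₁₀(7.2) = 69.153 dB; L_B = 86.0 − 20·log₁₀(8.8) = 67.110 dB.
Combined: 10·log₁₀(10^(69.153/10)+10^(67.110/10)) = 71.26 dB SPL.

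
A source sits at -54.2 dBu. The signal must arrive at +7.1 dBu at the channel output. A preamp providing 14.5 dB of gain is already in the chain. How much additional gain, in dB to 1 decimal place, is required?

46.8 dB

The required make-up gain is the shortfall in the dB sum.
G = +7.1 − (-54.2) − 14.5 = 46.8 dB.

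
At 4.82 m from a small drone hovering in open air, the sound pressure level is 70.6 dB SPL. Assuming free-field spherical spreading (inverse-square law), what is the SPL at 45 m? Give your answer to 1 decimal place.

Free-field point source: level drops by 20·log₁₀ of the distance ratio.
ΔL = −20·log₁₀(45/4.82) = -19.40 dB, so L₂ = 70.6 + (-19.40) = 51.2 dB SPL.

51.2 dB SPL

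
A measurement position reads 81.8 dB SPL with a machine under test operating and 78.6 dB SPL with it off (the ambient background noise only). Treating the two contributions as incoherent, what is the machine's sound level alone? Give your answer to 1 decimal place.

Background correction is a power subtraction:
L_src = 10·log₁₀(10^(81.8/10) − 10^(78.6/10)) = 10·log₁₀(78910000) = 79.0 dB SPL.

79.0 dB SPL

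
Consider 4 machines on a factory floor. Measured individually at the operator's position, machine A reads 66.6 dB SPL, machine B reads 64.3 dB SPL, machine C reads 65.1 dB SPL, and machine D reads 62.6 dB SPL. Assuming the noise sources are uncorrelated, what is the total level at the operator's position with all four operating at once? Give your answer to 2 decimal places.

Incoherent sources sum as intensities:
L_total = 10·log₁₀(10^(66.6/10) + 10^(64.3/10) + 10^(65.1/10) + 10^(62.6/10)) = 10·log₁₀(12320000) = 70.91 dB SPL.

70.91 dB SPL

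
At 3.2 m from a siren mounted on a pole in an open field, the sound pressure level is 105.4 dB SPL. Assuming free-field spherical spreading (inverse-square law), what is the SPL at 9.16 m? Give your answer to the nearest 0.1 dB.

Free-field point source: level drops by 20·log₁₀ of the distance ratio.
ΔL = −20·log₁₀(9.16/3.2) = -9.13 dB, so L₂ = 105.4 + (-9.13) = 96.3 dB SPL.

96.3 dB SPL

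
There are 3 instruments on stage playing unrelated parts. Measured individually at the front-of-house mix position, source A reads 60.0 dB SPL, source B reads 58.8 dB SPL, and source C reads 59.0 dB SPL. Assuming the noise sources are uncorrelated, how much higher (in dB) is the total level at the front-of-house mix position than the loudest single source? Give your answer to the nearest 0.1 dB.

4.1 dB

Add the sources as powers (linear), then convert back to dB:
L_total = 10·log₁₀(10^(60.0/10) + 10^(58.8/10) + 10^(59.0/10)) = 64.07 dB SPL.
Excess over the loudest (60.0 dB): 64.07 − 60.0 = 4.1 dB.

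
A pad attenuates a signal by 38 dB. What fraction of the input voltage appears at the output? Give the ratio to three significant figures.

0.0126

Voltage ratio = 10^(dB/20).
10^(-38/20) = 10^(-1.900) = 0.0126.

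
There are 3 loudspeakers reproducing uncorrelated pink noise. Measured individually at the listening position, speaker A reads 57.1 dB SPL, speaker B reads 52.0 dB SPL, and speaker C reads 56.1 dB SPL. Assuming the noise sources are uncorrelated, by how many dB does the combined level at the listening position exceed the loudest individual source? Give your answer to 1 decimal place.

Add the sources as powers (linear), then convert back to dB:
L_total = 10·log₁₀(10^(57.1/10) + 10^(52.0/10) + 10^(56.1/10)) = 60.33 dB SPL.
Excess over the loudest (57.1 dB): 60.33 − 57.1 = 3.2 dB.

3.2 dB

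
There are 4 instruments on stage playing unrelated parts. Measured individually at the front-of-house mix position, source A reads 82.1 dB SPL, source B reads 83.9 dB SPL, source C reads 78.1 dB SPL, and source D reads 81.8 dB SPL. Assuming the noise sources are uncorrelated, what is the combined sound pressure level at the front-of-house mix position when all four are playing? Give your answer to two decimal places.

87.95 dB SPL

Incoherent sources sum as intensities:
L_total = 10·log₁₀(10^(82.1/10) + 10^(83.9/10) + 10^(78.1/10) + 10^(81.8/10)) = 10·log₁₀(623600000) = 87.95 dB SPL.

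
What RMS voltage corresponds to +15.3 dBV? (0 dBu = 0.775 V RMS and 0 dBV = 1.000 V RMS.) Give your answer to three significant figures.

V = 1.000 V × 10^(+15.3/20).
= 1.000 × 5.821 = 5.82 V.

5.82 V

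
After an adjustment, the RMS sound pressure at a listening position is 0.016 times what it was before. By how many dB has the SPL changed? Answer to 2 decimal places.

-35.92 dB

Sound pressure is an amplitude quantity: ΔL = 20·log₁₀(p₂/p₁).
20·log₁₀(0.016) = -35.92 dB.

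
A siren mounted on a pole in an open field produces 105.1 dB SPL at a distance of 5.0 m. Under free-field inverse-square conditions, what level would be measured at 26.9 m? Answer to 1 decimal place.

90.5 dB SPL

Free-field point source: level drops by 20·log₁₀ of the distance ratio.
ΔL = −20·log₁₀(26.9/5.0) = -14.62 dB, so L₂ = 105.1 + (-14.62) = 90.5 dB SPL.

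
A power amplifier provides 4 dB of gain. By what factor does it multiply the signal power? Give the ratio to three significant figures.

2.51

Power ratio = 10^(dB/10).
10^(4/10) = 10^(0.4000) = 2.51.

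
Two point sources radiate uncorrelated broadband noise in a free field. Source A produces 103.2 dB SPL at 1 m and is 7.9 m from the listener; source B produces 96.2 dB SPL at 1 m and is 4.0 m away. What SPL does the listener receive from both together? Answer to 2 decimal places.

87.75 dB SPL

At the listener: L_A = 103.2 − 20·log₁₀(7.9) = 85.247 dB; L_B = 96.2 − 20·log₁₀(4.0) = 84.159 dB.
Combined: 10·log₁₀(10^(85.247/10)+10^(84.159/10)) = 87.75 dB SPL.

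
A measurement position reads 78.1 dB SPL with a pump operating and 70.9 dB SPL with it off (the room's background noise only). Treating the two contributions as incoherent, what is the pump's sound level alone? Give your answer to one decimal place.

77.2 dB SPL

Background correction is a power subtraction:
L_src = 10·log₁₀(10^(78.1/10) − 10^(70.9/10)) = 10·log₁₀(52260000) = 77.2 dB SPL.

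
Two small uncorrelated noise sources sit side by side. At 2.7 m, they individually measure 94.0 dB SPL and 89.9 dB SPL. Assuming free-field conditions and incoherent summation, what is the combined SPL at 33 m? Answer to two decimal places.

73.68 dB SPL

Combined at 2.7 m: 10·log₁₀(10^(94.0/10)+10^(89.9/10)) = 95.427 dB SPL.
Then apply −20·log₁₀(33/2.7) = -21.743 dB → 73.68 dB SPL.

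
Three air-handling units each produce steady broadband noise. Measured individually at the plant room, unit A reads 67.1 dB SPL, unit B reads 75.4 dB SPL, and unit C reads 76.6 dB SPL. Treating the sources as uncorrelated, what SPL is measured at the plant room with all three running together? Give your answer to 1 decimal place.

Add the sources as powers (linear), then convert back to dB:
L_total = 10·log₁₀(10^(67.1/10) + 10^(75.4/10) + 10^(76.6/10)) = 10·log₁₀(85510000) = 79.3 dB SPL.

79.3 dB SPL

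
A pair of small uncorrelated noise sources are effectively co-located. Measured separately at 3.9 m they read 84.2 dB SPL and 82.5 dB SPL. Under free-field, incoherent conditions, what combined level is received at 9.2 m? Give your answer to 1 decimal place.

Combined at 3.9 m: 10·log₁₀(10^(84.2/10)+10^(82.5/10)) = 86.44 dB SPL.
Then apply −20·log₁₀(9.2/3.9) = -7.45 dB → 79.0 dB SPL.

79.0 dB SPL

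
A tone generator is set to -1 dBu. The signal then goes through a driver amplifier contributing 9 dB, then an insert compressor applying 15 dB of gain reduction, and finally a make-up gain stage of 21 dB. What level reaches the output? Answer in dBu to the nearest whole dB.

+14 dBu

In dB, series stages simply add:
-1 + 9 − 15 + 21 = +14 dBu.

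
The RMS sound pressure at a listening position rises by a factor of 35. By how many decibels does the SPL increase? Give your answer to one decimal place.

30.9 dB

SPL change from a pressure ratio uses the 20·log₁₀ form:
20·log₁₀(35) = 30.9 dB.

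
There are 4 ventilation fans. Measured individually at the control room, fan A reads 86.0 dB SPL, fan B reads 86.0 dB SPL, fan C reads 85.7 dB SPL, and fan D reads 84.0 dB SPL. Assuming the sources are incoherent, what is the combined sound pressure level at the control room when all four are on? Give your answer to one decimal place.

91.5 dB SPL

Incoherent sources sum as intensities:
L_total = 10·log₁₀(10^(86.0/10) + 10^(86.0/10) + 10^(85.7/10) + 10^(84.0/10)) = 10·log₁₀(1419000000) = 91.5 dB SPL.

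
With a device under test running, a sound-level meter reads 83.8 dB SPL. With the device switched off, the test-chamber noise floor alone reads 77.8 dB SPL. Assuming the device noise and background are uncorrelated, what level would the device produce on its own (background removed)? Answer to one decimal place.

Remove the background by subtracting linear intensities:
L_src = 10·log₁₀(10^(83.8/10) − 10^(77.8/10)) = 10·log₁₀(179600000) = 82.5 dB SPL.

82.5 dB SPL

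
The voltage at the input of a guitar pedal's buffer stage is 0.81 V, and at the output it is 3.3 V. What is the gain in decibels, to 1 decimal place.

12.2 dB

Voltage ratio → dB uses the 20·log₁₀ form:
20·log₁₀(3.3/0.81) = 20·log₁₀(4.074) = 12.2 dB.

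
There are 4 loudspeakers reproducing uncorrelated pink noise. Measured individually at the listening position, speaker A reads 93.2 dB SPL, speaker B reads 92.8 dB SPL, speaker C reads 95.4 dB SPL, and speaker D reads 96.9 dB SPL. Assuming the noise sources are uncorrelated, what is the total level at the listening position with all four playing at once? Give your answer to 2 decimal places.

100.92 dB SPL

Uncorrelated sources add in intensity (power), not in dB.
L_total = 10·log₁₀(10^(93.2/10) + 10^(92.8/10) + 10^(95.4/10) + 10^(96.9/10)) = 10·log₁₀(12360000000) = 100.92 dB SPL.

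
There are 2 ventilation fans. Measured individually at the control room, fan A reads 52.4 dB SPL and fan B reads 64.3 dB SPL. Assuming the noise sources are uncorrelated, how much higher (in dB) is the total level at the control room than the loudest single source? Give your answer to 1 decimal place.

Incoherent sources sum as intensities:
L_total = 10·log₁₀(10^(52.4/10) + 10^(64.3/10)) = 64.57 dB SPL.
Excess over the loudest (64.3 dB): 64.57 − 64.3 = 0.3 dB.

0.3 dB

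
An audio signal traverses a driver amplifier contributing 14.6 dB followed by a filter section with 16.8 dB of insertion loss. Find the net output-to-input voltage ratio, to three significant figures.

Net gain = 14.6 + (−16.8) = -2.2 dB.
Voltage ratio = 10^(-2.2/20) = 0.776.

0.776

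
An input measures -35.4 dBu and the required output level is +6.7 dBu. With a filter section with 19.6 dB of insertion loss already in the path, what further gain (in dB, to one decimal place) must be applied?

The required make-up gain is the shortfall in the dB sum.
G = +6.7 − (-35.4) + 19.6 = 61.7 dB.

61.7 dB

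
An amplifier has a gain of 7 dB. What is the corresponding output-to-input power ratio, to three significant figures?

5.01

Power ratio = 10^(dB/10).
10^(7/10) = 10^(0.7000) = 5.01.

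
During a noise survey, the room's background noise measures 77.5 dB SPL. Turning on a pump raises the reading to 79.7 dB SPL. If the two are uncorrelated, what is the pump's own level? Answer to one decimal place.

75.7 dB SPL

Subtract intensities: L_src = 10·log₁₀(10^(L_total/10) − 10^(L_bg/10)).
L_src = 10·log₁₀(10^(79.7/10) − 10^(77.5/10)) = 10·log₁₀(37090000) = 75.7 dB SPL.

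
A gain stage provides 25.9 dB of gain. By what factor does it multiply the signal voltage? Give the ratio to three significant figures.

19.7

Voltage ratio = 10^(dB/20).
10^(25.9/20) = 10^(1.295) = 19.7.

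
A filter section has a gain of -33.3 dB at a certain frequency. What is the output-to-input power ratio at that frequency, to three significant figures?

0.000468

Power ratio = 10^(dB/10).
10^(-33.3/10) = 10^(-3.330) = 0.000468.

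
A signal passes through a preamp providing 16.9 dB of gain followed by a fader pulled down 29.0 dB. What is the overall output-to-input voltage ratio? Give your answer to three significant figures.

Net gain = 16.9 + (−29.0) = -12.1 dB.
Voltage ratio = 10^(-12.1/20) = 0.248.

0.248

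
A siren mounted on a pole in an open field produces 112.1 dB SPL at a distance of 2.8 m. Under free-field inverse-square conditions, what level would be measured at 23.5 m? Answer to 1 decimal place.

For a point source in a free field, ΔL = −20·log₁₀(d₂/d₁).
ΔL = −20·log₁₀(23.5/2.8) = -18.48 dB, so L₂ = 112.1 + (-18.48) = 93.6 dB SPL.

93.6 dB SPL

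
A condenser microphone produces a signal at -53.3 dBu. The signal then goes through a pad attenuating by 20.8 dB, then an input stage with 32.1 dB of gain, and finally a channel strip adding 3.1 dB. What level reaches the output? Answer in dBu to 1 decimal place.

Cascaded gains and losses add directly in dB.
-53.3 − 20.8 + 32.1 + 3.1 = -38.9 dBu.

-38.9 dBu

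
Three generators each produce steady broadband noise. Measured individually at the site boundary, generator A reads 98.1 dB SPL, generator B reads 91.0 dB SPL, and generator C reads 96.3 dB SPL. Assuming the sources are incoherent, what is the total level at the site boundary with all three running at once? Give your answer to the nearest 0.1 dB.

100.8 dB SPL

Incoherent sources sum as intensities:
L_total = 10·log₁₀(10^(98.1/10) + 10^(91.0/10) + 10^(96.3/10)) = 10·log₁₀(11981000000) = 100.8 dB SPL.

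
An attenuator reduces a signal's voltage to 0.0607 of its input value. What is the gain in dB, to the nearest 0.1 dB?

Voltage is an amplitude quantity, so gain = 20·log₁₀(V_out/V_in).
20·log₁₀(0.0607) = -24.3 dB.

-24.3 dB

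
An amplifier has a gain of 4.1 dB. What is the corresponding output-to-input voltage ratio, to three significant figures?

Voltage ratio = 10^(dB/20).
10^(4.1/20) = 10^(0.2050) = 1.60.

1.60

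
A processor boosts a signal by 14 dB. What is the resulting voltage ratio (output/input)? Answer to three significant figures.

Voltage ratio = 10^(dB/20).
10^(14/20) = 10^(0.7000) = 5.01.

5.01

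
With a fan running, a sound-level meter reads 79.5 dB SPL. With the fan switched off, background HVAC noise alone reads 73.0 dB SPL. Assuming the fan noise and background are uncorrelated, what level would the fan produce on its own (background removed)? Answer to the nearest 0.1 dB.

78.4 dB SPL

Remove the background by subtracting linear intensities:
L_src = 10·log₁₀(10^(79.5/10) − 10^(73.0/10)) = 10·log₁₀(69170000) = 78.4 dB SPL.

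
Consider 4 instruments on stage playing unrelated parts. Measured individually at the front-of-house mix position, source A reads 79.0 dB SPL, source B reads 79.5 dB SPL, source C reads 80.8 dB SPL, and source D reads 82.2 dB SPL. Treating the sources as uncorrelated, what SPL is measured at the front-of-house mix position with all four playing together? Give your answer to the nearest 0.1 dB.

86.6 dB SPL

Uncorrelated sources add in intensity (power), not in dB.
L_total = 10·log₁₀(10^(79.0/10) + 10^(79.5/10) + 10^(80.8/10) + 10^(82.2/10)) = 10·log₁₀(454700000) = 86.6 dB SPL.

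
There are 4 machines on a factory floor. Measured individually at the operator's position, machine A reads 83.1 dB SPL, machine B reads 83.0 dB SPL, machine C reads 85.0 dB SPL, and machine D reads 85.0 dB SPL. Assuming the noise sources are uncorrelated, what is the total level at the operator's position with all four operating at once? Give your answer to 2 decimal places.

Add the sources as powers (linear), then convert back to dB:
L_total = 10·log₁₀(10^(83.1/10) + 10^(83.0/10) + 10^(85.0/10) + 10^(85.0/10)) = 10·log₁₀(1036000000) = 90.15 dB SPL.

90.15 dB SPL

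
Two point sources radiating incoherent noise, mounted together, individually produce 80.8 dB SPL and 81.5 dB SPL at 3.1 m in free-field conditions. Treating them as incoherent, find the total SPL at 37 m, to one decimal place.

Combined at 3.1 m: 10·log₁₀(10^(80.8/10)+10^(81.5/10)) = 84.17 dB SPL.
Then apply −20·log₁₀(37/3.1) = -21.54 dB → 62.6 dB SPL.

62.6 dB SPL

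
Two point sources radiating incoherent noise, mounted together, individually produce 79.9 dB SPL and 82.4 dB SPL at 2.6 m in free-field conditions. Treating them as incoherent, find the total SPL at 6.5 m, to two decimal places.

76.38 dB SPL

Combined at 2.6 m: 10·log₁₀(10^(79.9/10)+10^(82.4/10)) = 84.338 dB SPL.
Then apply −20·log₁₀(6.5/2.6) = -7.959 dB → 76.38 dB SPL.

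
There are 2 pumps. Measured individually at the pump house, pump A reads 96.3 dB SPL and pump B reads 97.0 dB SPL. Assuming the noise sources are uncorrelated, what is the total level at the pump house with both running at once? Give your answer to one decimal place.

Incoherent sources sum as intensities:
L_total = 10·log₁₀(10^(96.3/10) + 10^(97.0/10)) = 10·log₁₀(9278000000) = 99.7 dB SPL.

99.7 dB SPL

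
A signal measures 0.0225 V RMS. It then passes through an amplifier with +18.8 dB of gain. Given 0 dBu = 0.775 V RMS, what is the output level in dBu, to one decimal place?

-11.9 dBu

Input level: 20·log₁₀(0.0225/0.775) = -30.74 dBu.
Output: -30.74 + 18.8 = -11.9 dBu.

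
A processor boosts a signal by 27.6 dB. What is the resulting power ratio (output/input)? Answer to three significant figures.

Power ratio = 10^(dB/10).
10^(27.6/10) = 10^(2.760) = 575.

575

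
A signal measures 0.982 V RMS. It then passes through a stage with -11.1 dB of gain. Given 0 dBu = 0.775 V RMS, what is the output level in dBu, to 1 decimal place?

Input level: 20·log₁₀(0.982/0.775) = 2.06 dBu.
Output: 2.06 − 11.1 = -9.0 dBu.

-9.0 dBu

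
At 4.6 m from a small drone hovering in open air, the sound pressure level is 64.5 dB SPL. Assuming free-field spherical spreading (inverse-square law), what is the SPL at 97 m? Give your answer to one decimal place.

Inverse-square spreading gives ΔL = −20·log₁₀(d₂/d₁).
ΔL = −20·log₁₀(97/4.6) = -26.48 dB, so L₂ = 64.5 + (-26.48) = 38.0 dB SPL.

38.0 dB SPL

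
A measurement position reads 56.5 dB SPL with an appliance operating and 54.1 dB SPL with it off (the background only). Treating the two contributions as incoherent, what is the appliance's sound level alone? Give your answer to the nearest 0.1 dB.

52.8 dB SPL

Background correction is a power subtraction:
L_src = 10·log₁₀(10^(56.5/10) − 10^(54.1/10)) = 10·log₁₀(189600) = 52.8 dB SPL.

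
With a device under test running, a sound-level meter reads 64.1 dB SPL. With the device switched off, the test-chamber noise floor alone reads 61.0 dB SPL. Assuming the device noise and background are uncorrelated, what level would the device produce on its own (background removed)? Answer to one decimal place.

Background correction is a power subtraction:
L_src = 10·log₁₀(10^(64.1/10) − 10^(61.0/10)) = 10·log₁₀(1311000) = 61.2 dB SPL.

61.2 dB SPL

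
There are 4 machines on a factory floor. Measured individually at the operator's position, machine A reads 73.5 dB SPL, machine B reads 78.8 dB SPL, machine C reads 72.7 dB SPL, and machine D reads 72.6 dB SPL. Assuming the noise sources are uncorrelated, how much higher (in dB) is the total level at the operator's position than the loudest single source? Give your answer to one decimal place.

Add the sources as powers (linear), then convert back to dB:
L_total = 10·log₁₀(10^(73.5/10) + 10^(78.8/10) + 10^(72.7/10) + 10^(72.6/10)) = 81.31 dB SPL.
Excess over the loudest (78.8 dB): 81.31 − 78.8 = 2.5 dB.

2.5 dB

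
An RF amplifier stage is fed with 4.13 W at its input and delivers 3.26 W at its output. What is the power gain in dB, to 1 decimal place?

Power ratio → dB uses the 10·log₁₀ form:
10·log₁₀(3.26/4.13) = 10·log₁₀(0.7893) = -1.0 dB.

-1.0 dB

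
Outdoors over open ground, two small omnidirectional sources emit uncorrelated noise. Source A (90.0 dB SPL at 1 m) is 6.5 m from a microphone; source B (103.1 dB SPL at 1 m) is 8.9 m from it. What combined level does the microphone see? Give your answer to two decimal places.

At the listener: L_A = 90.0 − 20·log₁₀(6.5) = 73.742 dB; L_B = 103.1 − 20·log₁₀(8.9) = 84.112 dB.
Combined: 10·log₁₀(10^(73.742/10)+10^(84.112/10)) = 84.49 dB SPL.

84.49 dB SPL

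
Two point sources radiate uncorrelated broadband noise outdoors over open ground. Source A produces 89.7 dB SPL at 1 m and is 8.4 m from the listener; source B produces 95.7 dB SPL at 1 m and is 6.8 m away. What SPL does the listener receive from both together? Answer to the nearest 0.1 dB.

At the listener: L_A = 89.7 − 20·log₁₀(8.4) = 71.21 dB; L_B = 95.7 − 20·log₁₀(6.8) = 79.05 dB.
Combined: 10·log₁₀(10^(71.21/10)+10^(79.05/10)) = 79.7 dB SPL.

79.7 dB SPL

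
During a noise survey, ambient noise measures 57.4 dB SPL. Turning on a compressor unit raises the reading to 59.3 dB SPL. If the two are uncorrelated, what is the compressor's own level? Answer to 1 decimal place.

Background correction is a power subtraction:
L_src = 10·log₁₀(10^(59.3/10) − 10^(57.4/10)) = 10·log₁₀(301600) = 54.8 dB SPL.

54.8 dB SPL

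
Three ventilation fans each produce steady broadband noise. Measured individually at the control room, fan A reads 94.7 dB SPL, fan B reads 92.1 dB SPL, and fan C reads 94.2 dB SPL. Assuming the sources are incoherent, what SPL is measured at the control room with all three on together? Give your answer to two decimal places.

98.58 dB SPL

Add the sources as powers (linear), then convert back to dB:
L_total = 10·log₁₀(10^(94.7/10) + 10^(92.1/10) + 10^(94.2/10)) = 10·log₁₀(7203000000) = 98.58 dB SPL.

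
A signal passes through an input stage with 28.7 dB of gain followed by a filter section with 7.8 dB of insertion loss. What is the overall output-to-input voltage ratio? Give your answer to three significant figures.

Net gain = 28.7 + (−7.8) = 20.9 dB.
Voltage ratio = 10^(20.9/20) = 11.1.

11.1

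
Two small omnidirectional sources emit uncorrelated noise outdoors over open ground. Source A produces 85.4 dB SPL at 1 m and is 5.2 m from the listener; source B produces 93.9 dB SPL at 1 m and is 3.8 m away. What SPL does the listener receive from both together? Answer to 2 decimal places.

At the listener: L_A = 85.4 − 20·log₁₀(5.2) = 71.080 dB; L_B = 93.9 − 20·log₁₀(3.8) = 82.304 dB.
Combined: 10·log₁₀(10^(71.080/10)+10^(82.304/10)) = 82.62 dB SPL.

82.62 dB SPL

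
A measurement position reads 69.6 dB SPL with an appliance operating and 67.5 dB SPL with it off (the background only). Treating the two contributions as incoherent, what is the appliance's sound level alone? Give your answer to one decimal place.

Remove the background by subtracting linear intensities:
L_src = 10·log₁₀(10^(69.6/10) − 10^(67.5/10)) = 10·log₁₀(3497000) = 65.4 dB SPL.

65.4 dB SPL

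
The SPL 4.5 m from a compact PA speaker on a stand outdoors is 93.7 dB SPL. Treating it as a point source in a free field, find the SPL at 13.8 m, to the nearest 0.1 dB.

84.0 dB SPL

Free-field point source: level drops by 20·log₁₀ of the distance ratio.
ΔL = −20·log₁₀(13.8/4.5) = -9.73 dB, so L₂ = 93.7 + (-9.73) = 84.0 dB SPL.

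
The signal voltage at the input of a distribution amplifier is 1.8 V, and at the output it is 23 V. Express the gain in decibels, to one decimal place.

22.1 dB

For a voltage ratio, dB = 20·log₁₀(V₂/V₁).
20·log₁₀(23/1.8) = 20·log₁₀(12.78) = 22.1 dB.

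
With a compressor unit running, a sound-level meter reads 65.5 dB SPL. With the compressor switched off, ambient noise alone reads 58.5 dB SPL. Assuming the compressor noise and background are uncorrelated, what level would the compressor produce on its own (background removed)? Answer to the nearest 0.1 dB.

Remove the background by subtracting linear intensities:
L_src = 10·log₁₀(10^(65.5/10) − 10^(58.5/10)) = 10·log₁₀(2840000) = 64.5 dB SPL.

64.5 dB SPL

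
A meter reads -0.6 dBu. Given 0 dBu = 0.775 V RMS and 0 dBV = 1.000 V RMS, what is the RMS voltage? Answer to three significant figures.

V = 0.775 V × 10^(-0.6/20).
= 0.775 × 0.9333 = 0.723 V.

0.723 V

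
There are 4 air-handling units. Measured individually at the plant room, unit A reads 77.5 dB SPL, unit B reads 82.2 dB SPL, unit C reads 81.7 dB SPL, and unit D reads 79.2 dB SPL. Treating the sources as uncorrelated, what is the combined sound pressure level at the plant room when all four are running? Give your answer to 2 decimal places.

Add the sources as powers (linear), then convert back to dB:
L_total = 10·log₁₀(10^(77.5/10) + 10^(82.2/10) + 10^(81.7/10) + 10^(79.2/10)) = 10·log₁₀(453300000) = 86.56 dB SPL.

86.56 dB SPL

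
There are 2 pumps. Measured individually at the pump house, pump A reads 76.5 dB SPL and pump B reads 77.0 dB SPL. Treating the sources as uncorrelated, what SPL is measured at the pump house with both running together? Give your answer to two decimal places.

79.77 dB SPL

Add the sources as powers (linear), then convert back to dB:
L_total = 10·log₁₀(10^(76.5/10) + 10^(77.0/10)) = 10·log₁₀(94790000) = 79.77 dB SPL.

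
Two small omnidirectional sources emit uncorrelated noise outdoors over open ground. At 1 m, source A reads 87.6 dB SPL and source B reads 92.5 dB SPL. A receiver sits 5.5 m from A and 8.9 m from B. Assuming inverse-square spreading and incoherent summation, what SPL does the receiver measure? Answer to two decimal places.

At the listener: L_A = 87.6 − 20·log₁₀(5.5) = 72.793 dB; L_B = 92.5 − 20·log₁₀(8.9) = 73.512 dB.
Combined: 10·log₁₀(10^(72.793/10)+10^(73.512/10)) = 76.18 dB SPL.

76.18 dB SPL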